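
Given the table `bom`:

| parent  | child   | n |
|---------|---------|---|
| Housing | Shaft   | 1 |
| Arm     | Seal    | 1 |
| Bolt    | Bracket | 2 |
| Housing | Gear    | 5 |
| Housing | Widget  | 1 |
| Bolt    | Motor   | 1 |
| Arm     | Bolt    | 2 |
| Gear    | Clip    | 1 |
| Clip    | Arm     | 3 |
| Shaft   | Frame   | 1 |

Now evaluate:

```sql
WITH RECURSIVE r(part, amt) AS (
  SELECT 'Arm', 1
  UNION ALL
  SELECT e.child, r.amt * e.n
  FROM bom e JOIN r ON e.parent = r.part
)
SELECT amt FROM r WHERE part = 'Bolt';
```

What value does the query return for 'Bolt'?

Base: (Arm, amt=1).
Iteration 1: components of {Arm} -> Bolt = 1*2 = 2, Seal = 1*1 = 1.
Iteration 2: components of {Bolt,Seal} -> Bracket = 2*2 = 4, Motor = 2*1 = 2.
Iteration 3: no further components; recursion stops.

2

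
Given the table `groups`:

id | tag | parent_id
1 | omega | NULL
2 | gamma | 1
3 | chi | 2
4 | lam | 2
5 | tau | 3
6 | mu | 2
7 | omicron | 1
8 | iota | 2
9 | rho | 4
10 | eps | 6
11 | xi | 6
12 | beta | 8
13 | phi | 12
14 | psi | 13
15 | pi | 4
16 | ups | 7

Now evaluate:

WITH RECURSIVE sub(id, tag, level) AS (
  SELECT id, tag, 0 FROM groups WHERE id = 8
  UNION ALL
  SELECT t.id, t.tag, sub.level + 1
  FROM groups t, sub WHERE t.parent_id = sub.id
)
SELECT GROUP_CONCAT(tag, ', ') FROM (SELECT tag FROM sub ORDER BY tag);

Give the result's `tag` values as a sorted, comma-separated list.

Base: id=8 (iota) at level 0.
Iteration 1: rows with parent_id in {8} -> beta (id 12, level 1).
Iteration 2: rows with parent_id in {12} -> phi (id 13, level 2).
Iteration 3: rows with parent_id in {13} -> psi (id 14, level 3).
Iteration 4: no rows with parent_id in {14}; recursion stops.

beta, iota, phi, psi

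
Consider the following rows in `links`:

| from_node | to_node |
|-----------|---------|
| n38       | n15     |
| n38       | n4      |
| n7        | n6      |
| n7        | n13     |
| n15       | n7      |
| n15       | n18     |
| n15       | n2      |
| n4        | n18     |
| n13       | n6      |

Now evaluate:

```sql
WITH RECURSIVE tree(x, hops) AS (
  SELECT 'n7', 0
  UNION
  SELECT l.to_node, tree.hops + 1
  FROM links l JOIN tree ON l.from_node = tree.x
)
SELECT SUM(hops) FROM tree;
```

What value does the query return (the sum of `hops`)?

4

Base: (n7, hops=0).
Iteration 1: edges from {n7} -> (n13, hops=1), (n6, hops=1).
Iteration 2: edges from {n13,n6} -> (n6, hops=2).
Iteration 3: no outgoing edges from {n6}; recursion stops.
SUM(hops) = 0 + 1 + 1 + 2 = 4.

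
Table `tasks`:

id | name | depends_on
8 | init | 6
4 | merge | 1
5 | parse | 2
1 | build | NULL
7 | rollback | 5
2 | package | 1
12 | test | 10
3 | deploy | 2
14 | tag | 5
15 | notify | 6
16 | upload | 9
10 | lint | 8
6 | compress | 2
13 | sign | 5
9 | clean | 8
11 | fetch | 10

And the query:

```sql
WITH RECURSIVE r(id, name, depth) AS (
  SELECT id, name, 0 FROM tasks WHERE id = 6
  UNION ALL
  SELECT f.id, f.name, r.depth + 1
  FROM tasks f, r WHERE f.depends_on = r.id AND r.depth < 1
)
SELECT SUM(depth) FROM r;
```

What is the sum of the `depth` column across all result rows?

Base: id=6 (compress) at depth 0.
Iteration 1: rows with depends_on in {6} -> init (id 8, depth 1), notify (id 15, depth 1).
Iteration 2: depth < 1 fails for all current rows; recursion stops.
SUM(depth) = 0 + 1 + 1 = 2.

2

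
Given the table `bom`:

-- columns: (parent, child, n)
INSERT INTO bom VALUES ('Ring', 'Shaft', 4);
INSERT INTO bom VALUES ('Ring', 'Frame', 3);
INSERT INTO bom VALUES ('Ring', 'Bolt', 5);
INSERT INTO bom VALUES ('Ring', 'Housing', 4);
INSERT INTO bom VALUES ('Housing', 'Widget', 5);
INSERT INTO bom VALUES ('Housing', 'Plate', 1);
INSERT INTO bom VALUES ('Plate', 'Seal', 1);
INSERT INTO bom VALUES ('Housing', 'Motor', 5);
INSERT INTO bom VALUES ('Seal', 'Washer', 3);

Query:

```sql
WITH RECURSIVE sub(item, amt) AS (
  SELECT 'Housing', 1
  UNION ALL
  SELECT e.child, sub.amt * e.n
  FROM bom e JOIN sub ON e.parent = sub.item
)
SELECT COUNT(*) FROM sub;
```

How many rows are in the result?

Base: (Housing, amt=1).
Iteration 1: components of {Housing} -> Motor = 1*5 = 5, Plate = 1*1 = 1, Widget = 1*5 = 5.
Iteration 2: components of {Motor,Plate,Widget} -> Seal = 1*1 = 1.
Iteration 3: components of {Seal} -> Washer = 1*3 = 3.
Iteration 4: no further components; recursion stops.
Total rows emitted: 6.

6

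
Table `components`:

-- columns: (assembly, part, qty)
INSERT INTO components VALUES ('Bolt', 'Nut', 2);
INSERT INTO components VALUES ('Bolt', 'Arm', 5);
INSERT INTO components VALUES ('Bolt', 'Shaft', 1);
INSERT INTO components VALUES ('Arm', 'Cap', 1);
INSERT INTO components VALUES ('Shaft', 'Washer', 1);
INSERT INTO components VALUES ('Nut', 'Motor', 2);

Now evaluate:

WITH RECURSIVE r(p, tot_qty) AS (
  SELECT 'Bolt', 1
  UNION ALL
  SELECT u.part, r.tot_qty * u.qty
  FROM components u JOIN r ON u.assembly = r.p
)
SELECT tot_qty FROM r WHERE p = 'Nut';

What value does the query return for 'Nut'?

Base: (Bolt, tot_qty=1).
Iteration 1: components of {Bolt} -> Arm = 1*5 = 5, Nut = 1*2 = 2, Shaft = 1*1 = 1.
Iteration 2: components of {Arm,Nut,Shaft} -> Cap = 5*1 = 5, Motor = 2*2 = 4, Washer = 1*1 = 1.
Iteration 3: no further components; recursion stops.

2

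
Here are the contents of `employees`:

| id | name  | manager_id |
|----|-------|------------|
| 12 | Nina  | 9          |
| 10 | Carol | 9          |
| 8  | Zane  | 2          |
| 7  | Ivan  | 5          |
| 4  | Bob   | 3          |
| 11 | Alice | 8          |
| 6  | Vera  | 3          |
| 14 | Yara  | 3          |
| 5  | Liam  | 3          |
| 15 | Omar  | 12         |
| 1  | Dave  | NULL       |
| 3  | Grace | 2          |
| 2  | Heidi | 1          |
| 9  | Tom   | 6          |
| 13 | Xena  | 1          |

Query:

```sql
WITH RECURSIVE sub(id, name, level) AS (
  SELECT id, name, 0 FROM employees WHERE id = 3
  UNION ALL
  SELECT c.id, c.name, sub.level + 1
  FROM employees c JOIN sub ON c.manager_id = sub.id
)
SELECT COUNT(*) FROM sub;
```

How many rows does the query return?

Base: id=3 (Grace) at level 0.
Iteration 1: rows with manager_id in {3} -> Bob (id 4, level 1), Liam (id 5, level 1), Vera (id 6, level 1), Yara (id 14, level 1).
Iteration 2: rows with manager_id in {4,5,6,14} -> Ivan (id 7, level 2), Tom (id 9, level 2).
Iteration 3: rows with manager_id in {7,9} -> Carol (id 10, level 3), Nina (id 12, level 3).
Iteration 4: rows with manager_id in {10,12} -> Omar (id 15, level 4).
Iteration 5: no rows with manager_id in {15}; recursion stops.
Total rows emitted: 10.

10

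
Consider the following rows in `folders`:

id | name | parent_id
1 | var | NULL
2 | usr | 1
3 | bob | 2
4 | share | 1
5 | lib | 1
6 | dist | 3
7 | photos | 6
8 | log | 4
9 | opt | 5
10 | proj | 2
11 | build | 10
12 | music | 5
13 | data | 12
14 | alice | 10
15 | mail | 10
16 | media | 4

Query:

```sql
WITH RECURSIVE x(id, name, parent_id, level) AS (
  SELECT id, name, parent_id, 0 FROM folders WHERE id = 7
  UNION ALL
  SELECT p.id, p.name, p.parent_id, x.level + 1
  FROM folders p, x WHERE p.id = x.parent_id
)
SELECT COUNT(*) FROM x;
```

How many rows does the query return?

5

Base: id=7 (photos), parent_id=6, level 0.
Iteration 1: join on id=6 -> dist (id 6, parent_id=3, level 1).
Iteration 2: join on id=3 -> bob (id 3, parent_id=2, level 2).
Iteration 3: join on id=2 -> usr (id 2, parent_id=1, level 3).
Iteration 4: join on id=1 -> var (id 1, parent_id=NULL, level 4).
Iteration 5: parent_id is NULL; no match; recursion stops.
Total rows emitted: 5.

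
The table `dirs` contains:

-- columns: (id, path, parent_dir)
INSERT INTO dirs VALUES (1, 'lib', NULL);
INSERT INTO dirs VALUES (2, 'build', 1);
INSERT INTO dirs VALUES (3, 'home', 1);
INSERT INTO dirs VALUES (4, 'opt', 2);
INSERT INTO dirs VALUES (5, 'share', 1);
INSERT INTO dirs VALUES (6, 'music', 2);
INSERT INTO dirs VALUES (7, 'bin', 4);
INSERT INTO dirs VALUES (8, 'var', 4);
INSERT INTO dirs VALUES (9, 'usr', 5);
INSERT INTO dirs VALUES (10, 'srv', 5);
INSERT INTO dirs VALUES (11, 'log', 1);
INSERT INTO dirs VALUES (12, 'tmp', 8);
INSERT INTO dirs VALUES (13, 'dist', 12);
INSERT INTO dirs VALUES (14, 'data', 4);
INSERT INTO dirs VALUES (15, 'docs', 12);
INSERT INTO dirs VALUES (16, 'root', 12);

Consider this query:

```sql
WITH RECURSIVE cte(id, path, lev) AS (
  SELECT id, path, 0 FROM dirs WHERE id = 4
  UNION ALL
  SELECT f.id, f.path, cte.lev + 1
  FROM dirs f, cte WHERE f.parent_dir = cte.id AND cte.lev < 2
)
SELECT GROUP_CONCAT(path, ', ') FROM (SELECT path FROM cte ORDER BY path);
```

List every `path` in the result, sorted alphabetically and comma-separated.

Base: id=4 (opt) at lev 0.
Iteration 1: rows with parent_dir in {4} -> bin (id 7, lev 1), var (id 8, lev 1), data (id 14, lev 1).
Iteration 2: rows with parent_dir in {7,8,14} -> tmp (id 12, lev 2).
Iteration 3: lev < 2 fails for all current rows; recursion stops.

bin, data, opt, tmp, var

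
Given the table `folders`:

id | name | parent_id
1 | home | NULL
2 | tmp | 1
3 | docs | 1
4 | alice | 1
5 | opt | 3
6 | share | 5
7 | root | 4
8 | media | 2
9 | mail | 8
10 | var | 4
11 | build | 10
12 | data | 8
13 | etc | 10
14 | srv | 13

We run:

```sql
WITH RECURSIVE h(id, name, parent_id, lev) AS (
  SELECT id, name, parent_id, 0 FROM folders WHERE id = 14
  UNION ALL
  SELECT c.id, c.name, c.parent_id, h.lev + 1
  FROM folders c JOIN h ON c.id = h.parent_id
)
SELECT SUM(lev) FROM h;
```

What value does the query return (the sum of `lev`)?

10

Base: id=14 (srv), parent_id=13, lev 0.
Iteration 1: join on id=13 -> etc (id 13, parent_id=10, lev 1).
Iteration 2: join on id=10 -> var (id 10, parent_id=4, lev 2).
Iteration 3: join on id=4 -> alice (id 4, parent_id=1, lev 3).
Iteration 4: join on id=1 -> home (id 1, parent_id=NULL, lev 4).
Iteration 5: parent_id is NULL; no match; recursion stops.
SUM(lev) = 0 + 1 + 2 + 3 + 4 = 10.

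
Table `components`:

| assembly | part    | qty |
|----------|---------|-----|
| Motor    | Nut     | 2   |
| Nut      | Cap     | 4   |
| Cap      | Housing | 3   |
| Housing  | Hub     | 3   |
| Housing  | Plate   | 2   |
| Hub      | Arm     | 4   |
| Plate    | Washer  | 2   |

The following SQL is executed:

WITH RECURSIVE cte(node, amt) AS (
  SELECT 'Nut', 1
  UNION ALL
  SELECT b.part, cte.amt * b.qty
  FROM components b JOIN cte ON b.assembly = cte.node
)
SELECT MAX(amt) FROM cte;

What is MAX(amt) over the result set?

Base: (Nut, amt=1).
Iteration 1: components of {Nut} -> Cap = 1*4 = 4.
Iteration 2: components of {Cap} -> Housing = 4*3 = 12.
Iteration 3: components of {Housing} -> Hub = 12*3 = 36, Plate = 12*2 = 24.
Iteration 4: components of {Hub,Plate} -> Arm = 36*4 = 144, Washer = 24*2 = 48.
Iteration 5: no further components; recursion stops.
amt values: 1, 4, 12, 36, 24, 144, 48; the maximum is 144.

144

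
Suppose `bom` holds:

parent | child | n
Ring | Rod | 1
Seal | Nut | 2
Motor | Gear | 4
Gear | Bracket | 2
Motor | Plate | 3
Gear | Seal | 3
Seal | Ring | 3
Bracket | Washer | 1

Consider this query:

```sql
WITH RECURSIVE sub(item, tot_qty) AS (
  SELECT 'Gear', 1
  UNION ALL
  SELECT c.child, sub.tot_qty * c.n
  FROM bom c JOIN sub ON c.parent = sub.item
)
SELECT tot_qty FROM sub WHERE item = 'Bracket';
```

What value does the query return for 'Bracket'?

2

Base: (Gear, tot_qty=1).
Iteration 1: components of {Gear} -> Bracket = 1*2 = 2, Seal = 1*3 = 3.
Iteration 2: components of {Bracket,Seal} -> Nut = 3*2 = 6, Ring = 3*3 = 9, Washer = 2*1 = 2.
Iteration 3: components of {Nut,Ring,Washer} -> Rod = 9*1 = 9.
Iteration 4: no further components; recursion stops.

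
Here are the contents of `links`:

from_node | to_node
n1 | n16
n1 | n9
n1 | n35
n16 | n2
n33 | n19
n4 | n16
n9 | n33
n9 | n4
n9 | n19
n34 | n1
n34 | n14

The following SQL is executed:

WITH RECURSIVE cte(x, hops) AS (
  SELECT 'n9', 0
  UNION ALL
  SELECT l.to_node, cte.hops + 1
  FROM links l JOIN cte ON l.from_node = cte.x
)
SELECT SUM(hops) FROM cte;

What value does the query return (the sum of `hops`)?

Base: (n9, hops=0).
Iteration 1: edges from {n9} -> (n19, hops=1), (n33, hops=1), (n4, hops=1).
Iteration 2: edges from {n19,n33,n4} -> (n16, hops=2), (n19, hops=2).
Iteration 3: edges from {n16,n19} -> (n2, hops=3).
Iteration 4: no outgoing edges from {n2}; recursion stops.
SUM(hops) = 0 + 1 + 1 + 1 + 2 + 2 + 3 = 10.

10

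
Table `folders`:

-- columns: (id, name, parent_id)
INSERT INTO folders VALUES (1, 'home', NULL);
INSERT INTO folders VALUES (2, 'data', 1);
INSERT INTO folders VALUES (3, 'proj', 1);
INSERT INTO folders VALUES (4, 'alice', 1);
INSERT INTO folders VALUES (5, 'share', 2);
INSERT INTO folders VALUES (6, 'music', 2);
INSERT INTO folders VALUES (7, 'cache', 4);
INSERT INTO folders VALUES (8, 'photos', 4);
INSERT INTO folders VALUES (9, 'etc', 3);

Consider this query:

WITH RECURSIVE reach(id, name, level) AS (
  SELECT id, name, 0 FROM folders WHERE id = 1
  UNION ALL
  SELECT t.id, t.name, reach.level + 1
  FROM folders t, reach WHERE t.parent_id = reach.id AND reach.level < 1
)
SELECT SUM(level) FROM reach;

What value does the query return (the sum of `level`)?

Base: id=1 (home) at level 0.
Iteration 1: rows with parent_id in {1} -> data (id 2, level 1), proj (id 3, level 1), alice (id 4, level 1).
Iteration 2: level < 1 fails for all current rows; recursion stops.
SUM(level) = 0 + 1 + 1 + 1 = 3.

3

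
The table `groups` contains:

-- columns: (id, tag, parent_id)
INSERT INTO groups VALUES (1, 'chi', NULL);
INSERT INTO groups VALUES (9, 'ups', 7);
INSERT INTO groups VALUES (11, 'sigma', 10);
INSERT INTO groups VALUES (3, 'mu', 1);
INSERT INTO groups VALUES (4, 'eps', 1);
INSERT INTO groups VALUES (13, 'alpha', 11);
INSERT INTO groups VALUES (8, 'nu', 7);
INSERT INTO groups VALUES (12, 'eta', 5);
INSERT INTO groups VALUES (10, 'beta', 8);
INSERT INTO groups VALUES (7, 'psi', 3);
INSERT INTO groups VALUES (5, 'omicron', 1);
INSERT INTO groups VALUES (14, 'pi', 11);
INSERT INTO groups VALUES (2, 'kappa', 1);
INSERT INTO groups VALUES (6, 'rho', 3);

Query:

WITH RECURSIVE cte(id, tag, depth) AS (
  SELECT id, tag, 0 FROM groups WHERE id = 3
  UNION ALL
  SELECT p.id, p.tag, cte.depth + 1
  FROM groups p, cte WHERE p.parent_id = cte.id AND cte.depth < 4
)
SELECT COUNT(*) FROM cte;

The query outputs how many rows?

Base: id=3 (mu) at depth 0.
Iteration 1: rows with parent_id in {3} -> rho (id 6, depth 1), psi (id 7, depth 1).
Iteration 2: rows with parent_id in {6,7} -> nu (id 8, depth 2), ups (id 9, depth 2).
Iteration 3: rows with parent_id in {8,9} -> beta (id 10, depth 3).
Iteration 4: rows with parent_id in {10} -> sigma (id 11, depth 4).
Iteration 5: depth < 4 fails for all current rows; recursion stops.
Total rows emitted: 7.

7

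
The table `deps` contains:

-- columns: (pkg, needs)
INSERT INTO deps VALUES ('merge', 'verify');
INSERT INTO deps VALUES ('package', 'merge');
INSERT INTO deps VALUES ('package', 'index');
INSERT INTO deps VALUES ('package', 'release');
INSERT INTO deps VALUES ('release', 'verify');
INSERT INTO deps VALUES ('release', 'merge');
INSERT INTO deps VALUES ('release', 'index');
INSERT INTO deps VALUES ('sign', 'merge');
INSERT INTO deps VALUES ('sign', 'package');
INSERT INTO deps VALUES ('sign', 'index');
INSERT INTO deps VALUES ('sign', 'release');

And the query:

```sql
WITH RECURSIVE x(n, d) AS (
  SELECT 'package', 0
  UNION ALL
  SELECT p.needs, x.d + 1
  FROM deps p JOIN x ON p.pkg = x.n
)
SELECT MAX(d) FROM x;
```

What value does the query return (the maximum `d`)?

Base: (package, d=0).
Iteration 1: edges from {package} -> (index, d=1), (merge, d=1), (release, d=1).
Iteration 2: edges from {index,merge,release} -> (index, d=2), (merge, d=2), (verify, d=2) x2. [UNION ALL keeps all 4 new rows, including repeats]
Iteration 3: edges from {index,merge,verify} -> (verify, d=3).
Iteration 4: no outgoing edges from {verify}; recursion stops.
d values: 0, 1, 1, 1, 2, 2, 2, 2, 3; the maximum is 3.

3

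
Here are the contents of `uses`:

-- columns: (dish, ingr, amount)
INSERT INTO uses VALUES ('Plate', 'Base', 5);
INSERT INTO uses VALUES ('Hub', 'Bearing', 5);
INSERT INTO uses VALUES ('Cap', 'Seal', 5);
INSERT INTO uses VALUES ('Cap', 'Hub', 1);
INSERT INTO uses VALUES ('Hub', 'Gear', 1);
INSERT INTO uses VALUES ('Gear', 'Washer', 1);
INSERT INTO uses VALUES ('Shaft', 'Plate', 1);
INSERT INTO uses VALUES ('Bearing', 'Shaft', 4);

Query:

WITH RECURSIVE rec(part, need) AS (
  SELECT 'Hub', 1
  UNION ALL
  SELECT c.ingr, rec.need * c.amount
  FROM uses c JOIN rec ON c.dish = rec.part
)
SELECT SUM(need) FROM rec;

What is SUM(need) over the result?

Base: (Hub, need=1).
Iteration 1: components of {Hub} -> Bearing = 1*5 = 5, Gear = 1*1 = 1.
Iteration 2: components of {Bearing,Gear} -> Shaft = 5*4 = 20, Washer = 1*1 = 1.
Iteration 3: components of {Shaft,Washer} -> Plate = 20*1 = 20.
Iteration 4: components of {Plate} -> Base = 20*5 = 100.
Iteration 5: no further components; recursion stops.
SUM(need) = 1 + 1 + 5 + 1 + 20 + 20 + 100 = 148.

148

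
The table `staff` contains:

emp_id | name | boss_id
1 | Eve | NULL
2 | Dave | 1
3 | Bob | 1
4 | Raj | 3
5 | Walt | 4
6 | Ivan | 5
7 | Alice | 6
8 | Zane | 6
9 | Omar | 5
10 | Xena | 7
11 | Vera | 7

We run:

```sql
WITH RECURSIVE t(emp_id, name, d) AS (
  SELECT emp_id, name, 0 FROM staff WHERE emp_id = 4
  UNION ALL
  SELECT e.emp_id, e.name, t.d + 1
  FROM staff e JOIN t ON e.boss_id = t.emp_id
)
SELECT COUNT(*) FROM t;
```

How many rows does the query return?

Base: emp_id=4 (Raj) at d 0.
Iteration 1: rows with boss_id in {4} -> Walt (id 5, d 1).
Iteration 2: rows with boss_id in {5} -> Ivan (id 6, d 2), Omar (id 9, d 2).
Iteration 3: rows with boss_id in {6,9} -> Alice (id 7, d 3), Zane (id 8, d 3).
Iteration 4: rows with boss_id in {7,8} -> Xena (id 10, d 4), Vera (id 11, d 4).
Iteration 5: no rows with boss_id in {10,11}; recursion stops.
Total rows emitted: 8.

8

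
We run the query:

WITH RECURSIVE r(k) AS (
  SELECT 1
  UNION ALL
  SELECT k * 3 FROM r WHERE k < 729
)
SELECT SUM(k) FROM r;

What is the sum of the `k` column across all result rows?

1093

Base: k=1.
Iteration 1: 1 < 729 holds -> k = 1 * 3 = 3.
Iteration 2: 3 < 729 holds -> k = 3 * 3 = 9.
Iteration 3: 9 < 729 holds -> k = 9 * 3 = 27.
Iteration 4: 27 < 729 holds -> k = 27 * 3 = 81.
Iteration 5: 81 < 729 holds -> k = 81 * 3 = 243.
Iteration 6: 243 < 729 holds -> k = 243 * 3 = 729.
Iteration 7: 729 < 729 fails; recursion stops.
SUM(k) = 1 + 3 + 9 + 27 + 81 + 243 + 729 = 1093.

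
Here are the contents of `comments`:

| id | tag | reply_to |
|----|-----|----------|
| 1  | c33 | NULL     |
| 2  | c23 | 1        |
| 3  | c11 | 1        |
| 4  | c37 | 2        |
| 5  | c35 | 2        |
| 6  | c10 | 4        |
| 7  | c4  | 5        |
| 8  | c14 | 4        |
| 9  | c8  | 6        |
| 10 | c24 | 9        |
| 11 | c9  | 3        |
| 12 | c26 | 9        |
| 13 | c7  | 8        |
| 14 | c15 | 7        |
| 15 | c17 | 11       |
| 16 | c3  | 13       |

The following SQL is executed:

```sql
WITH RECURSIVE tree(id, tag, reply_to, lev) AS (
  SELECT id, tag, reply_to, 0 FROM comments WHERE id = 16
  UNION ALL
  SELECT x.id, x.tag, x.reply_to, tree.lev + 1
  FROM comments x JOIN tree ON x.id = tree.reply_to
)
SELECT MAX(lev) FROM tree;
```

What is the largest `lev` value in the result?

5

Base: id=16 (c3), reply_to=13, lev 0.
Iteration 1: join on id=13 -> c7 (id 13, reply_to=8, lev 1).
Iteration 2: join on id=8 -> c14 (id 8, reply_to=4, lev 2).
Iteration 3: join on id=4 -> c37 (id 4, reply_to=2, lev 3).
Iteration 4: join on id=2 -> c23 (id 2, reply_to=1, lev 4).
Iteration 5: join on id=1 -> c33 (id 1, reply_to=NULL, lev 5).
Iteration 6: reply_to is NULL; no match; recursion stops.
lev values: 0, 1, 2, 3, 4, 5; the maximum is 5.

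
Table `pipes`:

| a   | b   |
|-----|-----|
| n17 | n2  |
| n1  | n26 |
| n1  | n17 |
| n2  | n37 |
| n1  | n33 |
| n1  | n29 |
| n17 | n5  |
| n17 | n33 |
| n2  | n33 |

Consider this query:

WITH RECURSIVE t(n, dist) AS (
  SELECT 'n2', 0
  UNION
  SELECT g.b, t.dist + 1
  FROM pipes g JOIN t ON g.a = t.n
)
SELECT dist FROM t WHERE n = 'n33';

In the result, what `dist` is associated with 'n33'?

1

Base: (n2, dist=0).
Iteration 1: edges from {n2} -> (n33, dist=1), (n37, dist=1).
Iteration 2: no outgoing edges from {n33,n37}; recursion stops.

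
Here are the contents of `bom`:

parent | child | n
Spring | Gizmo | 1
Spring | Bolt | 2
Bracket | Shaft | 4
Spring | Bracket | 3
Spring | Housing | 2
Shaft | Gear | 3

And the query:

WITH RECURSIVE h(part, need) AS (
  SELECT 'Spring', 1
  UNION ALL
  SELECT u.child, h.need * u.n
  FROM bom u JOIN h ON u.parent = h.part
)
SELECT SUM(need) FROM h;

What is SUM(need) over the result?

57

Base: (Spring, need=1).
Iteration 1: components of {Spring} -> Bolt = 1*2 = 2, Bracket = 1*3 = 3, Gizmo = 1*1 = 1, Housing = 1*2 = 2.
Iteration 2: components of {Bolt,Bracket,Gizmo,Housing} -> Shaft = 3*4 = 12.
Iteration 3: components of {Shaft} -> Gear = 12*3 = 36.
Iteration 4: no further components; recursion stops.
SUM(need) = 1 + 1 + 3 + 2 + 2 + 12 + 36 = 57.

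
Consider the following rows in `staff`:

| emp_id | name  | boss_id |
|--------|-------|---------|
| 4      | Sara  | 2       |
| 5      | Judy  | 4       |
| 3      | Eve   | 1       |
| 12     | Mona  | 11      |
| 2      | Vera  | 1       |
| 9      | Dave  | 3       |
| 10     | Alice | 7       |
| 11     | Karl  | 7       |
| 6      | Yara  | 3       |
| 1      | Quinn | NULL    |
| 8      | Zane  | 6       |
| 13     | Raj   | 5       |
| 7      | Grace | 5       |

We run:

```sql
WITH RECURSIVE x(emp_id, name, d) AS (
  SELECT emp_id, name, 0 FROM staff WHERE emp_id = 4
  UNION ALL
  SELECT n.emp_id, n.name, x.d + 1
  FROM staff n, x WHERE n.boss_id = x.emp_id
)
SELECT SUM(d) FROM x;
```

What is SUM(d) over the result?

15

Base: emp_id=4 (Sara) at d 0.
Iteration 1: rows with boss_id in {4} -> Judy (id 5, d 1).
Iteration 2: rows with boss_id in {5} -> Grace (id 7, d 2), Raj (id 13, d 2).
Iteration 3: rows with boss_id in {7,13} -> Alice (id 10, d 3), Karl (id 11, d 3).
Iteration 4: rows with boss_id in {10,11} -> Mona (id 12, d 4).
Iteration 5: no rows with boss_id in {12}; recursion stops.
SUM(d) = 0 + 1 + 2 + 2 + 3 + 3 + 4 = 15.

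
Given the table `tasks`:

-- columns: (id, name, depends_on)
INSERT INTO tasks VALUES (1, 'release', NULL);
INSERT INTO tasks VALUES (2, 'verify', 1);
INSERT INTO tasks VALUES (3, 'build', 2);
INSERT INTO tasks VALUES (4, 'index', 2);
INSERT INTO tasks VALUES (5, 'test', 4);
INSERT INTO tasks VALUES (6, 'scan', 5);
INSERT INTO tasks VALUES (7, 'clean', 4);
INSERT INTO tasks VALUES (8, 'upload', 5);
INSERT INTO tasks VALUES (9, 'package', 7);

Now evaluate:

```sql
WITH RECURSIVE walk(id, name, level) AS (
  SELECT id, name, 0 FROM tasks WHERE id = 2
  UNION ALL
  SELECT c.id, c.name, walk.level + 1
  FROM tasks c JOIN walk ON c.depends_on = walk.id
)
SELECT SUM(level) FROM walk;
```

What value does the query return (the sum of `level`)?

15

Base: id=2 (verify) at level 0.
Iteration 1: rows with depends_on in {2} -> build (id 3, level 1), index (id 4, level 1).
Iteration 2: rows with depends_on in {3,4} -> test (id 5, level 2), clean (id 7, level 2).
Iteration 3: rows with depends_on in {5,7} -> scan (id 6, level 3), upload (id 8, level 3), package (id 9, level 3).
Iteration 4: no rows with depends_on in {6,8,9}; recursion stops.
SUM(level) = 0 + 1 + 1 + 2 + 2 + 3 + 3 + 3 = 15.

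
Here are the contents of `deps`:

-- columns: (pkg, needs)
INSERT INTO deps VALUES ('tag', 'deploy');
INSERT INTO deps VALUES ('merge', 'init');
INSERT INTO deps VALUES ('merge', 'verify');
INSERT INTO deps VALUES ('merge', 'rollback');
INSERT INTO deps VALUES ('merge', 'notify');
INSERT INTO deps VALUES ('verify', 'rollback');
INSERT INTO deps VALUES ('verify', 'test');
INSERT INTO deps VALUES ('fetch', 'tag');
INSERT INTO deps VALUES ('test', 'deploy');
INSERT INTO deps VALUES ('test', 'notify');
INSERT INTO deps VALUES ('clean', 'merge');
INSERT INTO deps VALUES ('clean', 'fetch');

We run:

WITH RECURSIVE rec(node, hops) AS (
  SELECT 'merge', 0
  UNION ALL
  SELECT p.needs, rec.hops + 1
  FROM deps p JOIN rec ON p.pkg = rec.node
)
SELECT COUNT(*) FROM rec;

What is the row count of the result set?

9

Base: (merge, hops=0).
Iteration 1: edges from {merge} -> (init, hops=1), (notify, hops=1), (rollback, hops=1), (verify, hops=1).
Iteration 2: edges from {init,notify,rollback,verify} -> (rollback, hops=2), (test, hops=2).
Iteration 3: edges from {rollback,test} -> (deploy, hops=3), (notify, hops=3).
Iteration 4: no outgoing edges from {deploy,notify}; recursion stops.
Total rows emitted: 9.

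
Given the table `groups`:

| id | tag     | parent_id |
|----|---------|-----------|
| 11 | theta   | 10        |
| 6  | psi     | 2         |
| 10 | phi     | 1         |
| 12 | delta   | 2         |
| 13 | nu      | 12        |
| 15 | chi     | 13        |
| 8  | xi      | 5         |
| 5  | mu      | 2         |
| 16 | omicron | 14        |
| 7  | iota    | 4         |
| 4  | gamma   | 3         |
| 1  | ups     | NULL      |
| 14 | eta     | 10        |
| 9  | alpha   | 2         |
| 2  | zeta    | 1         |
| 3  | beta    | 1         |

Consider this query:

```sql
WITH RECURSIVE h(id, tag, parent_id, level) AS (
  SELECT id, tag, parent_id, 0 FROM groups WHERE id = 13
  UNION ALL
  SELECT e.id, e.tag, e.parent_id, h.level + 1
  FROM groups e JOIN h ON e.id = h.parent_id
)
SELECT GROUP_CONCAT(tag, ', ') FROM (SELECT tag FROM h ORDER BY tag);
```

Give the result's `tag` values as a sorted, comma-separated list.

delta, nu, ups, zeta

Base: id=13 (nu), parent_id=12, level 0.
Iteration 1: join on id=12 -> delta (id 12, parent_id=2, level 1).
Iteration 2: join on id=2 -> zeta (id 2, parent_id=1, level 2).
Iteration 3: join on id=1 -> ups (id 1, parent_id=NULL, level 3).
Iteration 4: parent_id is NULL; no match; recursion stops.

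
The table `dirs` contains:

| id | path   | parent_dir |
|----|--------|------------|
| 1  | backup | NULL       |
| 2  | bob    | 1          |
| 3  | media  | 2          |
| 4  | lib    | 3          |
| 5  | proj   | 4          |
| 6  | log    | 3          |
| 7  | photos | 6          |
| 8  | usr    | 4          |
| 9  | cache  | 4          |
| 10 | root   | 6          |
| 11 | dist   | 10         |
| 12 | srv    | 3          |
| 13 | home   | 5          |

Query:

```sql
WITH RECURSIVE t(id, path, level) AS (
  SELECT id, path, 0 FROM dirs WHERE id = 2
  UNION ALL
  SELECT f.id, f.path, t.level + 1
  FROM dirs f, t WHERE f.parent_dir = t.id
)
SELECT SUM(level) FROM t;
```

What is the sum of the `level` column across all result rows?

Base: id=2 (bob) at level 0.
Iteration 1: rows with parent_dir in {2} -> media (id 3, level 1).
Iteration 2: rows with parent_dir in {3} -> lib (id 4, level 2), log (id 6, level 2), srv (id 12, level 2).
Iteration 3: rows with parent_dir in {4,6,12} -> proj (id 5, level 3), photos (id 7, level 3), usr (id 8, level 3), cache (id 9, level 3), root (id 10, level 3).
Iteration 4: rows with parent_dir in {5,7,8,9,10} -> dist (id 11, level 4), home (id 13, level 4).
Iteration 5: no rows with parent_dir in {11,13}; recursion stops.
SUM(level) = 0 + 1 + 2 + 2 + 2 + 3 + 3 + 3 + 3 + 3 + 4 + 4 = 30.

30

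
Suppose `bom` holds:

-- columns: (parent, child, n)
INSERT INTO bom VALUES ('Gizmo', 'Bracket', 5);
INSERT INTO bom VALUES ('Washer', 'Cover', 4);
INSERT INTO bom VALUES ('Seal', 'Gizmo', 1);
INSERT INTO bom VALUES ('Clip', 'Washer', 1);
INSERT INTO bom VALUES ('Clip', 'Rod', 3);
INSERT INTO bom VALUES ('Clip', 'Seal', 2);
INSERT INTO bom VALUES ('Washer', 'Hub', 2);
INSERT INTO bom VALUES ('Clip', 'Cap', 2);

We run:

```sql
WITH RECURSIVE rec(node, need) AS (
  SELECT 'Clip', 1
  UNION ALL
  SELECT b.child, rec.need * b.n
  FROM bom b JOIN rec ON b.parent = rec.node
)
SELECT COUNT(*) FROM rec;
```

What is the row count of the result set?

9

Base: (Clip, need=1).
Iteration 1: components of {Clip} -> Cap = 1*2 = 2, Rod = 1*3 = 3, Seal = 1*2 = 2, Washer = 1*1 = 1.
Iteration 2: components of {Cap,Rod,Seal,Washer} -> Cover = 1*4 = 4, Gizmo = 2*1 = 2, Hub = 1*2 = 2.
Iteration 3: components of {Cover,Gizmo,Hub} -> Bracket = 2*5 = 10.
Iteration 4: no further components; recursion stops.
Total rows emitted: 9.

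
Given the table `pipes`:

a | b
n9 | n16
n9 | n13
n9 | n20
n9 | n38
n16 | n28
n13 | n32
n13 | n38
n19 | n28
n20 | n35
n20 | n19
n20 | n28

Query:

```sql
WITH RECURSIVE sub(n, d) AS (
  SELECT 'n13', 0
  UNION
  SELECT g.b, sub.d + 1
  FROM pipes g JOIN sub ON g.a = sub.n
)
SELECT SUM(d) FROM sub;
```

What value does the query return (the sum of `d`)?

2

Base: (n13, d=0).
Iteration 1: edges from {n13} -> (n32, d=1), (n38, d=1).
Iteration 2: no outgoing edges from {n32,n38}; recursion stops.
SUM(d) = 0 + 1 + 1 = 2.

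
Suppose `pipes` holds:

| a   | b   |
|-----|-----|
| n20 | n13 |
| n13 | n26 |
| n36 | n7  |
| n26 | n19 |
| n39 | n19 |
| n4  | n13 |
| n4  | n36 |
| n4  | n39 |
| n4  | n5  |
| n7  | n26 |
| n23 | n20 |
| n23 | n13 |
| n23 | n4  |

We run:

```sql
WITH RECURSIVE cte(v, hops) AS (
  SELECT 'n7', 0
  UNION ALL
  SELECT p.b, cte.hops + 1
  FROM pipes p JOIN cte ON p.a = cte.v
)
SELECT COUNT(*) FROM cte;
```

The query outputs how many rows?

Base: (n7, hops=0).
Iteration 1: edges from {n7} -> (n26, hops=1).
Iteration 2: edges from {n26} -> (n19, hops=2).
Iteration 3: no outgoing edges from {n19}; recursion stops.
Total rows emitted: 3.

3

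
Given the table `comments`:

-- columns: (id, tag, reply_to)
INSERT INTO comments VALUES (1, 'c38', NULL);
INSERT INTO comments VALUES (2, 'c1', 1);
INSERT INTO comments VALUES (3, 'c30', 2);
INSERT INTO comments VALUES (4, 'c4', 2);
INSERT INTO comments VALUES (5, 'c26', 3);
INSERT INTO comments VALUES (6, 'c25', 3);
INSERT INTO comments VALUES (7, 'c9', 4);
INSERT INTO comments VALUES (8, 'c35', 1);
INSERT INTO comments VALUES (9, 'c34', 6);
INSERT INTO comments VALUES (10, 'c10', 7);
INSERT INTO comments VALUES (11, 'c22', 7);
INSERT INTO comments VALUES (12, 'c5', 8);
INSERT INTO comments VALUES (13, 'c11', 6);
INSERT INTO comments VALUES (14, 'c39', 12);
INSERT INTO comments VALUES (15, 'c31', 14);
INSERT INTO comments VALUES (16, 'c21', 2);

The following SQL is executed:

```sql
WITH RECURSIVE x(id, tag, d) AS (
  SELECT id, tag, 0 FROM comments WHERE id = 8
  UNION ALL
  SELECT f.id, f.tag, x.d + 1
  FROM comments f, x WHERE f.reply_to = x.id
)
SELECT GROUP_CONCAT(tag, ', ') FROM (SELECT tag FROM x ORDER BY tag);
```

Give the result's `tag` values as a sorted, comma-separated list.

Base: id=8 (c35) at d 0.
Iteration 1: rows with reply_to in {8} -> c5 (id 12, d 1).
Iteration 2: rows with reply_to in {12} -> c39 (id 14, d 2).
Iteration 3: rows with reply_to in {14} -> c31 (id 15, d 3).
Iteration 4: no rows with reply_to in {15}; recursion stops.

c31, c35, c39, c5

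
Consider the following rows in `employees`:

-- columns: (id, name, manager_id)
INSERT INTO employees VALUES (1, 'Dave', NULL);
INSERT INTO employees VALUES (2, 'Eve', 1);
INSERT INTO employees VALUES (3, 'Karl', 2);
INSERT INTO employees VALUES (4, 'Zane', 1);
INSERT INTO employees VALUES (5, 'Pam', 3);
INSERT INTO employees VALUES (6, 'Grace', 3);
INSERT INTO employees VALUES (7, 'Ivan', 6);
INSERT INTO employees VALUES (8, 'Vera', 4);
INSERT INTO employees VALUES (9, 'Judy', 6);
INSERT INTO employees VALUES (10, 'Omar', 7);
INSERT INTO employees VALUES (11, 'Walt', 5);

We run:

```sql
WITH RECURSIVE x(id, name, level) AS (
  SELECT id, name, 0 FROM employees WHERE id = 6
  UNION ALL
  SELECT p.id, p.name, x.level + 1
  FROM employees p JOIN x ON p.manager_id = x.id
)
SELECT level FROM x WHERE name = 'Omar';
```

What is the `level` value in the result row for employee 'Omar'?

Base: id=6 (Grace) at level 0.
Iteration 1: rows with manager_id in {6} -> Ivan (id 7, level 1), Judy (id 9, level 1).
Iteration 2: rows with manager_id in {7,9} -> Omar (id 10, level 2).
Iteration 3: no rows with manager_id in {10}; recursion stops.

2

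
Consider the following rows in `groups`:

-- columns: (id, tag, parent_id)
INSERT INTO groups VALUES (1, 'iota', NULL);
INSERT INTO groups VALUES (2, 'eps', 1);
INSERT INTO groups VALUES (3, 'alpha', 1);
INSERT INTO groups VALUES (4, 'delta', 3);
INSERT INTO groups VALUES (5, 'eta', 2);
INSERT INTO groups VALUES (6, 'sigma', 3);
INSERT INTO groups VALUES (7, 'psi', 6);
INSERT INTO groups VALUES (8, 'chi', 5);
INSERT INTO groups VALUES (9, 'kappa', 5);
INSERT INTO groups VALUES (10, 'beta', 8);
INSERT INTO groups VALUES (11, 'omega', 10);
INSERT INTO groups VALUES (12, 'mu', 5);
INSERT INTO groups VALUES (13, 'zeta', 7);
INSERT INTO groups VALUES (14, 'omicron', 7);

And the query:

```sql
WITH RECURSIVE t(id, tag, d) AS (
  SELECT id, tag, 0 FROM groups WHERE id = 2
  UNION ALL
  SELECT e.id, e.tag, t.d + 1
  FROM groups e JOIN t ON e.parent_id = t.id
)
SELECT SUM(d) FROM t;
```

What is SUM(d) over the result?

14

Base: id=2 (eps) at d 0.
Iteration 1: rows with parent_id in {2} -> eta (id 5, d 1).
Iteration 2: rows with parent_id in {5} -> chi (id 8, d 2), kappa (id 9, d 2), mu (id 12, d 2).
Iteration 3: rows with parent_id in {8,9,12} -> beta (id 10, d 3).
Iteration 4: rows with parent_id in {10} -> omega (id 11, d 4).
Iteration 5: no rows with parent_id in {11}; recursion stops.
SUM(d) = 0 + 1 + 2 + 2 + 2 + 3 + 4 = 14.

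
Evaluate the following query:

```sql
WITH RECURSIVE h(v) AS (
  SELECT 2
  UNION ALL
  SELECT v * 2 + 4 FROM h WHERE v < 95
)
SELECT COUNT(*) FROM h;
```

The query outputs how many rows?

6

Base: v=2.
Iteration 1: 2 < 95 holds -> v = 2 * 2 + 4 = 8.
Iteration 2: 8 < 95 holds -> v = 8 * 2 + 4 = 20.
Iteration 3: 20 < 95 holds -> v = 20 * 2 + 4 = 44.
Iteration 4: 44 < 95 holds -> v = 44 * 2 + 4 = 92.
Iteration 5: 92 < 95 holds -> v = 92 * 2 + 4 = 188.
Iteration 6: 188 < 95 fails; recursion stops.
Total rows emitted: 6.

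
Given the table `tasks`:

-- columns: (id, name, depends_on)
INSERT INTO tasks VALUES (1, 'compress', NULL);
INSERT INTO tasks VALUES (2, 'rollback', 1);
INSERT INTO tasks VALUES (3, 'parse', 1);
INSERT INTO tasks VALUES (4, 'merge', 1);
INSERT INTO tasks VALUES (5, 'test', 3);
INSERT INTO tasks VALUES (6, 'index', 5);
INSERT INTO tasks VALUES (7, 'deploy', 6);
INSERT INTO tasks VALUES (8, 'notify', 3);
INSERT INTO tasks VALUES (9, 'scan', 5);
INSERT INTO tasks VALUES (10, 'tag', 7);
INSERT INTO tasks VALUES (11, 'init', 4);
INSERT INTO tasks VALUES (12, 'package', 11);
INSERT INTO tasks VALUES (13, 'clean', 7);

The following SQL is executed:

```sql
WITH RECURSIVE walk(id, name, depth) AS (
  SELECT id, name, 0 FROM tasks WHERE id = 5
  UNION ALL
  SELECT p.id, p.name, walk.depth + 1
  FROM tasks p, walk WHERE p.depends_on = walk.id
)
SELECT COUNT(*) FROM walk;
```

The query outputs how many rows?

Base: id=5 (test) at depth 0.
Iteration 1: rows with depends_on in {5} -> index (id 6, depth 1), scan (id 9, depth 1).
Iteration 2: rows with depends_on in {6,9} -> deploy (id 7, depth 2).
Iteration 3: rows with depends_on in {7} -> tag (id 10, depth 3), clean (id 13, depth 3).
Iteration 4: no rows with depends_on in {10,13}; recursion stops.
Total rows emitted: 6.

6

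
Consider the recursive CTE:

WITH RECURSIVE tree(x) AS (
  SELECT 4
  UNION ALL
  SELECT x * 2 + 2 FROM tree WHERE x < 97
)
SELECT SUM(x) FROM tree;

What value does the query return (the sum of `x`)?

366

Base: x=4.
Iteration 1: 4 < 97 holds -> x = 4 * 2 + 2 = 10.
Iteration 2: 10 < 97 holds -> x = 10 * 2 + 2 = 22.
Iteration 3: 22 < 97 holds -> x = 22 * 2 + 2 = 46.
Iteration 4: 46 < 97 holds -> x = 46 * 2 + 2 = 94.
Iteration 5: 94 < 97 holds -> x = 94 * 2 + 2 = 190.
Iteration 6: 190 < 97 fails; recursion stops.
SUM(x) = 4 + 10 + 22 + 46 + 94 + 190 = 366.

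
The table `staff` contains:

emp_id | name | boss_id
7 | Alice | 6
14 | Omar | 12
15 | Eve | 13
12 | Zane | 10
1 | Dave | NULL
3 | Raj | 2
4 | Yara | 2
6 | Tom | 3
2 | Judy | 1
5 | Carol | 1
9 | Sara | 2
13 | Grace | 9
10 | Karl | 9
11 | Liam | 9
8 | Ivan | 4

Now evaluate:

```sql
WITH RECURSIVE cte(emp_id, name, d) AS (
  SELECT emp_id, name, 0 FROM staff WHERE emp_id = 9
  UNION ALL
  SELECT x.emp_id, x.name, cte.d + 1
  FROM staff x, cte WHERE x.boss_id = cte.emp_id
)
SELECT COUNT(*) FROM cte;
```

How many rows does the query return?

Base: emp_id=9 (Sara) at d 0.
Iteration 1: rows with boss_id in {9} -> Karl (id 10, d 1), Liam (id 11, d 1), Grace (id 13, d 1).
Iteration 2: rows with boss_id in {10,11,13} -> Zane (id 12, d 2), Eve (id 15, d 2).
Iteration 3: rows with boss_id in {12,15} -> Omar (id 14, d 3).
Iteration 4: no rows with boss_id in {14}; recursion stops.
Total rows emitted: 7.

7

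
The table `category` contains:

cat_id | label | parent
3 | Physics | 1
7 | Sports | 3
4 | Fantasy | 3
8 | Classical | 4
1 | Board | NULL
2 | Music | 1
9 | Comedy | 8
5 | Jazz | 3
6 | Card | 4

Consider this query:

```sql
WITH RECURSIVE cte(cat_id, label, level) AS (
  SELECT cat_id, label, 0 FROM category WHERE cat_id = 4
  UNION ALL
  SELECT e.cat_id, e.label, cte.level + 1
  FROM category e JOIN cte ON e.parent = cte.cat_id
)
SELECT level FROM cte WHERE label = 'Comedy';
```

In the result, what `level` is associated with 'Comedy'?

2

Base: cat_id=4 (Fantasy) at level 0.
Iteration 1: rows with parent in {4} -> Card (id 6, level 1), Classical (id 8, level 1).
Iteration 2: rows with parent in {6,8} -> Comedy (id 9, level 2).
Iteration 3: no rows with parent in {9}; recursion stops.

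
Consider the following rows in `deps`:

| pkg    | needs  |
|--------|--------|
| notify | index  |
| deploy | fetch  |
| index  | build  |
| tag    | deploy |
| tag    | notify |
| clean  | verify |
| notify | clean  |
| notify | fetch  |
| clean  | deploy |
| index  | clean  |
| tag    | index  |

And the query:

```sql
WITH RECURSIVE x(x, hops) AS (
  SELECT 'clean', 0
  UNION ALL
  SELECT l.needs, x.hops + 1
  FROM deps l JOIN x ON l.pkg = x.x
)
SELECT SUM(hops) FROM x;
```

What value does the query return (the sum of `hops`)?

Base: (clean, hops=0).
Iteration 1: edges from {clean} -> (deploy, hops=1), (verify, hops=1).
Iteration 2: edges from {deploy,verify} -> (fetch, hops=2).
Iteration 3: no outgoing edges from {fetch}; recursion stops.
SUM(hops) = 0 + 1 + 1 + 2 = 4.

4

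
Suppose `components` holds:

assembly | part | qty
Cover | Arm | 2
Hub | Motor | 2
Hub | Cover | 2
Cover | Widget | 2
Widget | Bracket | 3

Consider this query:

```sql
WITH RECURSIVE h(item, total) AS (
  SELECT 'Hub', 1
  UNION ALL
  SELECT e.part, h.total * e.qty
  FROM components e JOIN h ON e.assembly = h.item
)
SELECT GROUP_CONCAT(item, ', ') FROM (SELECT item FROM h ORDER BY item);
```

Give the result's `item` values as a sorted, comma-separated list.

Arm, Bracket, Cover, Hub, Motor, Widget

Base: (Hub, total=1).
Iteration 1: components of {Hub} -> Cover = 1*2 = 2, Motor = 1*2 = 2.
Iteration 2: components of {Cover,Motor} -> Arm = 2*2 = 4, Widget = 2*2 = 4.
Iteration 3: components of {Arm,Widget} -> Bracket = 4*3 = 12.
Iteration 4: no further components; recursion stops.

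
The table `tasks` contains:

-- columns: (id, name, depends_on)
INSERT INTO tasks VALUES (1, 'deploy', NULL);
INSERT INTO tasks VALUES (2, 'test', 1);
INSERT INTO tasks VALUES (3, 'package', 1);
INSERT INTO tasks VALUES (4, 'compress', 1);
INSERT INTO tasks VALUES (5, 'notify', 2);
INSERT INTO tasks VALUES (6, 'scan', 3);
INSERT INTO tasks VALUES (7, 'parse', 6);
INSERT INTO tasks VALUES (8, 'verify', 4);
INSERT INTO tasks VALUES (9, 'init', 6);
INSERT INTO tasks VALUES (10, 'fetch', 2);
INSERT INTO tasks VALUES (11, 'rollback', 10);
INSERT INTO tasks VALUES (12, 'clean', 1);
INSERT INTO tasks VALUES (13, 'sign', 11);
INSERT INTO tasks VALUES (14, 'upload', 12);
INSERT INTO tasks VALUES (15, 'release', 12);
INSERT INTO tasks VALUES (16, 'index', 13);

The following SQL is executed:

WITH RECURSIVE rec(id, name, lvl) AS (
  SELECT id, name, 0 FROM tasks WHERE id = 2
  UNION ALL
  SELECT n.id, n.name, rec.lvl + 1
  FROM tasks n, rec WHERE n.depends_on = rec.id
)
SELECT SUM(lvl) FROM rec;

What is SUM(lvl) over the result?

Base: id=2 (test) at lvl 0.
Iteration 1: rows with depends_on in {2} -> notify (id 5, lvl 1), fetch (id 10, lvl 1).
Iteration 2: rows with depends_on in {5,10} -> rollback (id 11, lvl 2).
Iteration 3: rows with depends_on in {11} -> sign (id 13, lvl 3).
Iteration 4: rows with depends_on in {13} -> index (id 16, lvl 4).
Iteration 5: no rows with depends_on in {16}; recursion stops.
SUM(lvl) = 0 + 1 + 1 + 2 + 3 + 4 = 11.

11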